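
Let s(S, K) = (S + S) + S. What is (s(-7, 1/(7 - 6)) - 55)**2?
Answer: 5776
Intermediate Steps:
s(S, K) = 3*S (s(S, K) = 2*S + S = 3*S)
(s(-7, 1/(7 - 6)) - 55)**2 = (3*(-7) - 55)**2 = (-21 - 55)**2 = (-76)**2 = 5776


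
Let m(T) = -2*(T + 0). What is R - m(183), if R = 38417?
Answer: 38783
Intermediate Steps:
m(T) = -2*T
R - m(183) = 38417 - (-2)*183 = 38417 - 1*(-366) = 38417 + 366 = 38783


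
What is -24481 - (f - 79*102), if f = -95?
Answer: -16328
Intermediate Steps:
-24481 - (f - 79*102) = -24481 - (-95 - 79*102) = -24481 - (-95 - 8058) = -24481 - 1*(-8153) = -24481 + 8153 = -16328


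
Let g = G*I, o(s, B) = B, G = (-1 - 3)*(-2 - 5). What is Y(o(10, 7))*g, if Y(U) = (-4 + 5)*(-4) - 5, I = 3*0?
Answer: 0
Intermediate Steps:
G = 28 (G = -4*(-7) = 28)
I = 0
g = 0 (g = 28*0 = 0)
Y(U) = -9 (Y(U) = 1*(-4) - 5 = -4 - 5 = -9)
Y(o(10, 7))*g = -9*0 = 0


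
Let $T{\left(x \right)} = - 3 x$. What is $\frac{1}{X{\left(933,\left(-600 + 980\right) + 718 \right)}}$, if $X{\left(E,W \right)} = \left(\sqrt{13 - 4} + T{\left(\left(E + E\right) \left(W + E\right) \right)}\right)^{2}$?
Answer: $\frac{1}{129266326116225} \approx 7.736 \cdot 10^{-15}$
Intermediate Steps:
$X{\left(E,W \right)} = \left(3 - 6 E \left(E + W\right)\right)^{2}$ ($X{\left(E,W \right)} = \left(\sqrt{13 - 4} - 3 \left(E + E\right) \left(W + E\right)\right)^{2} = \left(\sqrt{9} - 3 \cdot 2 E \left(E + W\right)\right)^{2} = \left(3 - 3 \cdot 2 E \left(E + W\right)\right)^{2} = \left(3 - 6 E \left(E + W\right)\right)^{2}$)
$\frac{1}{X{\left(933,\left(-600 + 980\right) + 718 \right)}} = \frac{1}{9 \left(-1 + 2 \cdot 933 \left(933 + \left(\left(-600 + 980\right) + 718\right)\right)\right)^{2}} = \frac{1}{9 \left(-1 + 2 \cdot 933 \left(933 + \left(380 + 718\right)\right)\right)^{2}} = \frac{1}{9 \left(-1 + 2 \cdot 933 \left(933 + 1098\right)\right)^{2}} = \frac{1}{9 \left(-1 + 2 \cdot 933 \cdot 2031\right)^{2}} = \frac{1}{9 \left(-1 + 3789846\right)^{2}} = \frac{1}{9 \cdot 3789845^{2}} = \frac{1}{9 \cdot 14362925124025} = \frac{1}{129266326116225}$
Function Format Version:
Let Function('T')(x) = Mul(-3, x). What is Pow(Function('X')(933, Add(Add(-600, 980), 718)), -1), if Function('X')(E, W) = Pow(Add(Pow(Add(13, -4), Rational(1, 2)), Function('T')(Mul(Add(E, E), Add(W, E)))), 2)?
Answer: Rational(1, 129266326116225) ≈ 7.7360e-15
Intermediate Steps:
Function('X')(E, W) = Pow(Add(3, Mul(-6, E, Add(E, W))), 2) (Function('X')(E, W) = Pow(Add(Pow(Add(13, -4), Rational(1, 2)), Mul(-3, Mul(Add(E, E), Add(W, E)))), 2) = Pow(Add(Pow(9, Rational(1, 2)), Mul(-3, Mul(Mul(2, E), Add(E, W)))), 2) = Pow(Add(3, Mul(-3, Mul(2, E, Add(E, W)))), 2) = Pow(Add(3, Mul(-6, E, Add(E, W))), 2))
Pow(Function('X')(933, Add(Add(-600, 980), 718)), -1) = Pow(Mul(9, Pow(Add(-1, Mul(2, 933, Add(933, Add(Add(-600, 980), 718)))), 2)), -1) = Pow(Mul(9, Pow(Add(-1, Mul(2, 933, Add(933, Add(380, 718)))), 2)), -1) = Pow(Mul(9, Pow(Add(-1, Mul(2, 933, Add(933, 1098))), 2)), -1) = Pow(Mul(9, Pow(Add(-1, Mul(2, 933, 2031)), 2)), -1) = Pow(Mul(9, Pow(Add(-1, 3789846), 2)), -1) = Pow(Mul(9, Pow(3789845, 2)), -1) = Pow(Mul(9, 14362925124025), -1) = Pow(129266326116225, -1) = Rational(1, 129266326116225)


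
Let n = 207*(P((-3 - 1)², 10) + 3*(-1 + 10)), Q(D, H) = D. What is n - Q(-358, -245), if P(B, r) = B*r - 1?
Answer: 38860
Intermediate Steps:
P(B, r) = -1 + B*r
n = 38502 (n = 207*((-1 + (-3 - 1)²*10) + 3*(-1 + 10)) = 207*((-1 + (-4)²*10) + 3*9) = 207*((-1 + 16*10) + 27) = 207*((-1 + 160) + 27) = 207*(159 + 27) = 207*186 = 38502)
n - Q(-358, -245) = 38502 - 1*(-358) = 38502 + 358 = 38860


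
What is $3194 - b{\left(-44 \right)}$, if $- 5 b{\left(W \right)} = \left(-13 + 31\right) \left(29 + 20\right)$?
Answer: $\frac{16852}{5} \approx 3370.4$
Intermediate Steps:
$b{\left(W \right)} = - \frac{882}{5}$ ($b{\left(W \right)} = - \frac{\left(-13 + 31\right) \left(29 + 20\right)}{5} = - \frac{18 \cdot 49}{5} = \left(- \frac{1}{5}\right) 882 = - \frac{882}{5}$)
$3194 - b{\left(-44 \right)} = 3194 - - \frac{882}{5} = 3194 + \frac{882}{5} = \frac{16852}{5}$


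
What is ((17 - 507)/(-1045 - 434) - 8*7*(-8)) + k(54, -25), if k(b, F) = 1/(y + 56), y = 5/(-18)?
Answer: 39123404/87261 ≈ 448.35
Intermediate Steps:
y = -5/18 (y = 5*(-1/18) = -5/18 ≈ -0.27778)
k(b, F) = 18/1003 (k(b, F) = 1/(-5/18 + 56) = 1/(1003/18) = 18/1003)
((17 - 507)/(-1045 - 434) - 8*7*(-8)) + k(54, -25) = ((17 - 507)/(-1045 - 434) - 8*7*(-8)) + 18/1003 = (-490/(-1479) - 56*(-8)) + 18/1003 = (-490*(-1/1479) - 1*(-448)) + 18/1003 = (490/1479 + 448) + 18/1003 = 663082/1479 + 18/1003 = 39123404/87261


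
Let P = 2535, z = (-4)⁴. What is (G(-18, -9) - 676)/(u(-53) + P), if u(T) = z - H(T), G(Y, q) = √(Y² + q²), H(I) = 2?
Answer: -676/2789 + 9*√5/2789 ≈ -0.23517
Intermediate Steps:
z = 256
u(T) = 254 (u(T) = 256 - 1*2 = 256 - 2 = 254)
(G(-18, -9) - 676)/(u(-53) + P) = (√((-18)² + (-9)²) - 676)/(254 + 2535) = (√(324 + 81) - 676)/2789 = (√405 - 676)*(1/2789) = (9*√5 - 676)*(1/2789) = (-676 + 9*√5)*(1/2789) = -676/2789 + 9*√5/2789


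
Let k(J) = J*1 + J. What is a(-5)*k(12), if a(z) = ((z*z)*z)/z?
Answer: 600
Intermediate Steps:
a(z) = z² (a(z) = (z²*z)/z = z³/z = z²)
k(J) = 2*J (k(J) = J + J = 2*J)
a(-5)*k(12) = (-5)²*(2*12) = 25*24 = 600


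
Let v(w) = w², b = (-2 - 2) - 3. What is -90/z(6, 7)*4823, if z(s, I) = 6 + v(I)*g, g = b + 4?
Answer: 144690/47 ≈ 3078.5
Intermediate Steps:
b = -7 (b = -4 - 3 = -7)
g = -3 (g = -7 + 4 = -3)
z(s, I) = 6 - 3*I² (z(s, I) = 6 + I²*(-3) = 6 - 3*I²)
-90/z(6, 7)*4823 = -90/(6 - 3*7²)*4823 = -90/(6 - 3*49)*4823 = -90/(6 - 147)*4823 = -90/(-141)*4823 = -90*(-1/141)*4823 = (30/47)*4823 = 144690/47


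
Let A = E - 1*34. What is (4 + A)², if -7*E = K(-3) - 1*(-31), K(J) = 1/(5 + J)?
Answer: 4761/4 ≈ 1190.3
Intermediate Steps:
E = -9/2 (E = -(1/(5 - 3) - 1*(-31))/7 = -(1/2 + 31)/7 = -(½ + 31)/7 = -⅐*63/2 = -9/2 ≈ -4.5000)
A = -77/2 (A = -9/2 - 1*34 = -9/2 - 34 = -77/2 ≈ -38.500)
(4 + A)² = (4 - 77/2)² = (-69/2)² = 4761/4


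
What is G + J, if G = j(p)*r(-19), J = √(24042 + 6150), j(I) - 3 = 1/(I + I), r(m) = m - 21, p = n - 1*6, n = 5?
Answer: -100 + 4*√1887 ≈ 73.758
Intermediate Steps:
p = -1 (p = 5 - 1*6 = 5 - 6 = -1)
r(m) = -21 + m
j(I) = 3 + 1/(2*I) (j(I) = 3 + 1/(I + I) = 3 + 1/(2*I))
J = 4*√1887 (J = √30192 = 4*√1887 ≈ 173.76)
G = -100 (G = (3 + (½)/(-1))*(-21 - 19) = (3 + (½)*(-1))*(-40) = (3 - ½)*(-40) = (5/2)*(-40) = -100)
G + J = -100 + 4*√1887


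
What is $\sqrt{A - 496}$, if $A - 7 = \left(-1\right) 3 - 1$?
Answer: $i \sqrt{493} \approx 22.204 i$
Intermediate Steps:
$A = 3$ ($A = 7 - 4 = 3$)
$\sqrt{A - 496} = \sqrt{3 - 496} = \sqrt{-493} = i \sqrt{493}$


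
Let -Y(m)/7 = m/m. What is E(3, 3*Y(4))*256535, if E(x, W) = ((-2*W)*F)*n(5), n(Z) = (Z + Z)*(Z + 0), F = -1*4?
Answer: -2154894000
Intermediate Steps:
Y(m) = -7 (Y(m) = -7*m/m = -7*1 = -7)
F = -4
n(Z) = 2*Z**2 (n(Z) = (2*Z)*Z = 2*Z**2)
E(x, W) = 400*W (E(x, W) = (-2*W*(-4))*(2*5**2) = (8*W)*(2*25) = (8*W)*50 = 400*W)
E(3, 3*Y(4))*256535 = (400*(3*(-7)))*256535 = (400*(-21))*256535 = -8400*256535 = -2154894000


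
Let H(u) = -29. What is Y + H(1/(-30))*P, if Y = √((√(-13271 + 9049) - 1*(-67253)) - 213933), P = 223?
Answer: -6467 + √(-146680 + I*√4222) ≈ -6466.9 + 382.99*I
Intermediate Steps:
Y = √(-146680 + I*√4222) (Y = √((√(-4222) + 67253) - 213933) = √((I*√4222 + 67253) - 213933) = √((67253 + I*√4222) - 213933) = √(-146680 + I*√4222) ≈ 0.0848 + 382.99*I)
Y + H(1/(-30))*P = √(-146680 + I*√4222) - 29*223 = √(-146680 + I*√4222) - 6467 = -6467 + √(-146680 + I*√4222)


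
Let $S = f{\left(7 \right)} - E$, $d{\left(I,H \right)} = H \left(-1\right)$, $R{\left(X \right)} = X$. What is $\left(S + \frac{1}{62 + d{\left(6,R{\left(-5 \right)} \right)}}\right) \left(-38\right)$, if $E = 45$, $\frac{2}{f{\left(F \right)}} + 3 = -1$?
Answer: $\frac{115805}{67} \approx 1728.4$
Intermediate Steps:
$f{\left(F \right)} = - \frac{1}{2}$ ($f{\left(F \right)} = \frac{2}{-3 - 1} = \frac{2}{-4} = 2 \left(- \frac{1}{4}\right) = - \frac{1}{2}$)
$d{\left(I,H \right)} = - H$
$S = - \frac{91}{2}$ ($S = - \frac{1}{2} - 45 = - \frac{91}{2} \approx -45.5$)
$\left(S + \frac{1}{62 + d{\left(6,R{\left(-5 \right)} \right)}}\right) \left(-38\right) = \left(- \frac{91}{2} + \frac{1}{62 - -5}\right) \left(-38\right) = \left(- \frac{91}{2} + \frac{1}{62 + 5}\right) \left(-38\right) = \left(- \frac{91}{2} + \frac{1}{67}\right) \left(-38\right) = \left(- \frac{6095}{134}\right) \left(-38\right) = \frac{115805}{67}$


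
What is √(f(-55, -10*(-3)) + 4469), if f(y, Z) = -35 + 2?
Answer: 2*√1109 ≈ 66.603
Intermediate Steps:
f(y, Z) = -33
√(f(-55, -10*(-3)) + 4469) = √(-33 + 4469) = √4436 = 2*√1109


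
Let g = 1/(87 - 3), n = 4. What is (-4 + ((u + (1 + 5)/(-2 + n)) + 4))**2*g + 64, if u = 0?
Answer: 1795/28 ≈ 64.107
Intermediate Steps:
g = 1/84 ≈ 0.011905
(-4 + ((u + (1 + 5)/(-2 + n)) + 4))**2*g + 64 = (-4 + ((0 + (1 + 5)/(-2 + 4)) + 4))**2*(1/84) + 64 = (-4 + ((0 + 6/2) + 4))**2*(1/84) + 64 = (-4 + ((0 + 6*(1/2)) + 4))**2*(1/84) + 64 = (-4 + ((0 + 3) + 4))**2*(1/84) + 64 = (-4 + (3 + 4))**2*(1/84) + 64 = (-4 + 7)**2*(1/84) + 64 = 3**2*(1/84) + 64 = 9*(1/84) + 64 = 3/28 + 64 = 1795/28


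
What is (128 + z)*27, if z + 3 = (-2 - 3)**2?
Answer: 4050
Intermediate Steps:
z = 22 (z = -3 + (-2 - 3)**2 = -3 + (-5)**2 = -3 + 25 = 22)
(128 + z)*27 = (128 + 22)*27 = 150*27 = 4050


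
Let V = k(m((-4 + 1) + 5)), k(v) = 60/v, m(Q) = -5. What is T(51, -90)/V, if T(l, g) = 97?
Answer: -97/12 ≈ -8.0833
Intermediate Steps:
V = -12 (V = 60/(-5) = 60*(-1/5) = -12)
T(51, -90)/V = 97/(-12) = 97*(-1/12) = -97/12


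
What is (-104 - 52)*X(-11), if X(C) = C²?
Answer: -18876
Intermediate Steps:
(-104 - 52)*X(-11) = (-104 - 52)*(-11)² = -156*121 = -18876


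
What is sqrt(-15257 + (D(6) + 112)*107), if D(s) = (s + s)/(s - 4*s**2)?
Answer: I*sqrt(1736339)/23 ≈ 57.291*I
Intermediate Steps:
D(s) = 2*s/(s - 4*s**2) (D(s) = (2*s)/(s - 4*s**2) = 2*s/(s - 4*s**2))
sqrt(-15257 + (D(6) + 112)*107) = sqrt(-15257 + (-2/(-1 + 4*6) + 112)*107) = sqrt(-15257 + (-2/(-1 + 24) + 112)*107) = sqrt(-15257 + (-2/23 + 112)*107) = sqrt(-15257 + (2574/23)*107) = sqrt(-15257 + 275418/23) = sqrt(-75493/23) = I*sqrt(1736339)/23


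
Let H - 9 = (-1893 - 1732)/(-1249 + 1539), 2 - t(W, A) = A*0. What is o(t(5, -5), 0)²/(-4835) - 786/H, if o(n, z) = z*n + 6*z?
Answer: 1572/7 ≈ 224.57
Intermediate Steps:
t(W, A) = 2 (t(W, A) = 2 - A*0 = 2 - 1*0 = 2 + 0 = 2)
H = -7/2 (H = 9 + (-1893 - 1732)/(-1249 + 1539) = 9 - 3625/290 = 9 - 3625*1/290 = 9 - 25/2 = -7/2 ≈ -3.5000)
o(n, z) = 6*z + n*z (o(n, z) = n*z + 6*z = 6*z + n*z)
o(t(5, -5), 0)²/(-4835) - 786/H = (0*(6 + 2))²/(-4835) - 786/(-7/2) = (0*8)²*(-1/4835) - 786*(-2/7) = 0²*(-1/4835) + 1572/7 = 0*(-1/4835) + 1572/7 = 0 + 1572/7 = 1572/7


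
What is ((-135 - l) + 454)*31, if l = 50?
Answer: 8339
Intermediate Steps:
((-135 - l) + 454)*31 = ((-135 - 1*50) + 454)*31 = ((-135 - 50) + 454)*31 = (-185 + 454)*31 = 269*31 = 8339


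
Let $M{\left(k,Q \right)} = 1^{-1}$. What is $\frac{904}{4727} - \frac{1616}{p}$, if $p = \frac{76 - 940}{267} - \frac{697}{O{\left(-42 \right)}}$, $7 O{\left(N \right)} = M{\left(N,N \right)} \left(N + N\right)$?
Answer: $- \frac{8105318968}{276893479} \approx -29.272$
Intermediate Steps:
$M{\left(k,Q \right)} = 1$
$O{\left(N \right)} = \frac{2 N}{7}$ ($O{\left(N \right)} = \frac{1 \left(N + N\right)}{7} = \frac{1 \cdot 2 N}{7} = \frac{2 N}{7}$)
$p = \frac{58577}{1068}$ ($p = \frac{76 - 940}{267} - \frac{697}{\frac{2}{7} \left(-42\right)} = \left(-864\right) \frac{1}{267} - \frac{697}{-12} = - \frac{288}{89} - - \frac{697}{12} = - \frac{288}{89} + \frac{697}{12} = \frac{58577}{1068} \approx 54.847$)
$\frac{904}{4727} - \frac{1616}{p} = \frac{904}{4727} - \frac{1616}{\frac{58577}{1068}} = 904 \cdot \frac{1}{4727} - \frac{1725888}{58577} = \frac{904}{4727} - \frac{1725888}{58577} = - \frac{8105318968}{276893479}$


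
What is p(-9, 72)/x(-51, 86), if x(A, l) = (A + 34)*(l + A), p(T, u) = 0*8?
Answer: 0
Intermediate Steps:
p(T, u) = 0
x(A, l) = (34 + A)*(A + l)
p(-9, 72)/x(-51, 86) = 0/((-51)² + 34*(-51) + 34*86 - 51*86) = 0/(2601 - 1734 + 2924 - 4386) = 0/(-595) = 0*(-1/595) = 0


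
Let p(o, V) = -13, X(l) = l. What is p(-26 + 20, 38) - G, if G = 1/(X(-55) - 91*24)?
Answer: -29106/2239 ≈ -13.000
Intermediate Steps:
G = -1/2239 (G = 1/(-55 - 91*24) = 1/(-55 - 2184) = 1/(-2239) = -1/2239 ≈ -0.00044663)
p(-26 + 20, 38) - G = -13 - 1*(-1/2239) = -13 + 1/2239 = -29106/2239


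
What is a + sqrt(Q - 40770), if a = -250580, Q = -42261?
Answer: -250580 + I*sqrt(83031) ≈ -2.5058e+5 + 288.15*I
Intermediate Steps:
a + sqrt(Q - 40770) = -250580 + sqrt(-42261 - 40770) = -250580 + sqrt(-83031) = -250580 + I*sqrt(83031)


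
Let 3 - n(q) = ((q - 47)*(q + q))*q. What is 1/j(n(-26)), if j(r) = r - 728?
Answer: 1/97971 ≈ 1.0207e-5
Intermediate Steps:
n(q) = 3 - 2*q**2*(-47 + q) (n(q) = 3 - (q - 47)*(q + q)*q = 3 - (-47 + q)*(2*q)*q = 3 - 2*q*(-47 + q)*q = 3 - 2*q**2*(-47 + q))
j(r) = -728 + r
1/j(n(-26)) = 1/(-728 + (3 - 2*(-26)**3 + 94*(-26)**2)) = 1/(-728 + (3 - 2*(-17576) + 94*676)) = 1/(-728 + (3 + 35152 + 63544)) = 1/(-728 + 98699) = 1/97971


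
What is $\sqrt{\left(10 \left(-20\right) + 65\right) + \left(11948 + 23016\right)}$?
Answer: $\sqrt{34829} \approx 186.63$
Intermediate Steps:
$\sqrt{\left(10 \left(-20\right) + 65\right) + \left(11948 + 23016\right)} = \sqrt{\left(-200 + 65\right) + 34964} = \sqrt{-135 + 34964} = \sqrt{34829}$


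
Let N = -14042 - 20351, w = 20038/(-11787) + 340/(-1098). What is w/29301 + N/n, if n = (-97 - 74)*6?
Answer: 80508590375747/2401709148198 ≈ 33.521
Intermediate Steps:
w = -4334884/2157021 (w = 20038*(-1/11787) + 340*(-1/1098) = -20038/11787 - 170/549 = -4334884/2157021 ≈ -2.0097)
n = -1026 (n = -171*6 = -1026)
N = -34393
w/29301 + N/n = -4334884/2157021/29301 - 34393/(-1026) = -4334884/2157021*1/29301 - 34393*(-1/1026) = -4334884/63202872321 + 34393/1026 = 80508590375747/2401709148198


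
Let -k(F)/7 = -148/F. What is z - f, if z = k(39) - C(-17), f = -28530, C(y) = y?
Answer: 1114369/39 ≈ 28574.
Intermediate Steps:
k(F) = 1036/F (k(F) = -(-1036)/F = 1036/F)
z = 1699/39 (z = 1036/39 - 1*(-17) = 1036*(1/39) + 17 = 1036/39 + 17 = 1699/39 ≈ 43.564)
z - f = 1699/39 - 1*(-28530) = 1699/39 + 28530 = 1114369/39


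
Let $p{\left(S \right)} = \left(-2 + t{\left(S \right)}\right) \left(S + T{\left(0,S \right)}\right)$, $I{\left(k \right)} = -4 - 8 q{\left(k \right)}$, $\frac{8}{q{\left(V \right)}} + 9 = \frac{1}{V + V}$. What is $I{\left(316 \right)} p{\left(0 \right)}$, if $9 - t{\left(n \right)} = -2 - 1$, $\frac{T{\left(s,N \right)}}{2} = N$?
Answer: $0$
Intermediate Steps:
$q{\left(V \right)} = \frac{8}{-9 + \frac{1}{2 V}}$ ($q{\left(V \right)} = \frac{8}{-9 + \frac{1}{V + V}} = \frac{8}{-9 + \frac{1}{2 V}}$)
$T{\left(s,N \right)} = 2 N$
$I{\left(k \right)} = -4 + \frac{128 k}{-1 + 18 k}$ ($I{\left(k \right)} = -4 - 8 \left(- \frac{16 k}{-1 + 18 k}\right) = -4 + \frac{128 k}{-1 + 18 k}$)
$t{\left(n \right)} = 12$ ($t{\left(n \right)} = 9 - \left(-2 - 1\right) = 9 - -3 = 9 + 3 = 12$)
$p{\left(S \right)} = 30 S$ ($p{\left(S \right)} = \left(-2 + 12\right) \left(S + 2 S\right) = 10 \cdot 3 S = 30 S$)
$I{\left(316 \right)} p{\left(0 \right)} = \frac{4 \left(1 + 14 \cdot 316\right)}{-1 + 18 \cdot 316} \cdot 30 \cdot 0 = \frac{4 \left(1 + 4424\right)}{-1 + 5688} \cdot 0 = 4 \cdot \frac{1}{5687} \cdot 4425 \cdot 0 = \frac{17700}{5687} \cdot 0 = 0$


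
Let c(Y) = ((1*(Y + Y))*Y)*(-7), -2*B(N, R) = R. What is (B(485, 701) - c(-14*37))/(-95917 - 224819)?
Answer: -7512371/641472 ≈ -11.711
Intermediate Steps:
B(N, R) = -R/2
c(Y) = -14*Y**2 (c(Y) = ((1*(2*Y))*Y)*(-7) = ((2*Y)*Y)*(-7) = (2*Y**2)*(-7) = -14*Y**2)
(B(485, 701) - c(-14*37))/(-95917 - 224819) = (-1/2*701 - (-14)*(-14*37)**2)/(-95917 - 224819) = (-701/2 - (-14)*(-518)**2)/(-320736) = (-701/2 - (-14)*268324)*(-1/320736) = (-701/2 - 1*(-3756536))*(-1/320736) = (-701/2 + 3756536)*(-1/320736) = (7512371/2)*(-1/320736) = -7512371/641472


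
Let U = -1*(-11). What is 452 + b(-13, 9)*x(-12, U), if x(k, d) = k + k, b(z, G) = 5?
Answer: 332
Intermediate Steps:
U = 11
x(k, d) = 2*k
452 + b(-13, 9)*x(-12, U) = 452 + 5*(2*(-12)) = 452 + 5*(-24) = 452 - 120 = 332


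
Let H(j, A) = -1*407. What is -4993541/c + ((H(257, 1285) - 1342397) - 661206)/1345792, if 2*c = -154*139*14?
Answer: 32755013587/1028857984 ≈ 31.836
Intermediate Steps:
H(j, A) = -407
c = -149842 (c = (-154*139*14)/2 = (-21406*14)/2 = (½)*(-299684) = -149842)
-4993541/c + ((H(257, 1285) - 1342397) - 661206)/1345792 = -4993541/(-149842) + ((-407 - 1342397) - 661206)/1345792 = -4993541*(-1/149842) + (-1342804 - 661206)*(1/1345792) = 101909/3058 - 2004010*1/1345792 = 101909/3058 - 1002005/672896 = 32755013587/1028857984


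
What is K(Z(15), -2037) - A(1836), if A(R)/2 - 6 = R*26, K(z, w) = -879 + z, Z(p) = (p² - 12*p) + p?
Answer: -96303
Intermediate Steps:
Z(p) = p² - 11*p
A(R) = 12 + 52*R (A(R) = 12 + 2*(R*26) = 12 + 2*(26*R) = 12 + 52*R)
K(Z(15), -2037) - A(1836) = (-879 + 15*(-11 + 15)) - (12 + 52*1836) = (-879 + 15*4) - (12 + 95472) = (-879 + 60) - 1*95484 = -819 - 95484 = -96303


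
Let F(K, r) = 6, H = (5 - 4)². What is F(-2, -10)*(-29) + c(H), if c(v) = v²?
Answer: -173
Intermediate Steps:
H = 1 (H = 1² = 1)
F(-2, -10)*(-29) + c(H) = 6*(-29) + 1² = -174 + 1 = -173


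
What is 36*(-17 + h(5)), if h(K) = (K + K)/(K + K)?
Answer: -576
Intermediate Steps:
h(K) = 1 (h(K) = (2*K)/((2*K)) = (2*K)*(1/(2*K)) = 1)
36*(-17 + h(5)) = 36*(-17 + 1) = 36*(-16) = -576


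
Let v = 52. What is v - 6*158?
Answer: -896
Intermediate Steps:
v - 6*158 = 52 - 6*158 = 52 - 948 = -896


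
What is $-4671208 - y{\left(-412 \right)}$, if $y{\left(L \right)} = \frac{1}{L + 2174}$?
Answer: $- \frac{8230668497}{1762} \approx -4.6712 \cdot 10^{6}$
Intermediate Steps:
$y{\left(L \right)} = \frac{1}{2174 + L}$
$-4671208 - y{\left(-412 \right)} = -4671208 - \frac{1}{2174 - 412} = -4671208 - \frac{1}{1762} = - \frac{8230668497}{1762}$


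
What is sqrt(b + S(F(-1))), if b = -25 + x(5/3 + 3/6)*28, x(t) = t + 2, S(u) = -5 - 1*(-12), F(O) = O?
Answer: 2*sqrt(222)/3 ≈ 9.9331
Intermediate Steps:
S(u) = 7 (S(u) = -5 + 12 = 7)
x(t) = 2 + t
b = 275/3 (b = -25 + (2 + (5/3 + 3/6))*28 = -25 + (2 + (5*(1/3) + 3*(1/6)))*28 = -25 + (2 + (5/3 + 1/2))*28 = -25 + (2 + 13/6)*28 = -25 + (25/6)*28 = -25 + 350/3 = 275/3 ≈ 91.667)
sqrt(b + S(F(-1))) = sqrt(275/3 + 7) = sqrt(296/3) = 2*sqrt(222)/3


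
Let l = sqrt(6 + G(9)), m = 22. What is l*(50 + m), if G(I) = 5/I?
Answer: 24*sqrt(59) ≈ 184.35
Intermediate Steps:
l = sqrt(59)/3 (l = sqrt(6 + 5/9) = sqrt(59/9) = sqrt(59)/3 ≈ 2.5604)
l*(50 + m) = (sqrt(59)/3)*(50 + 22) = (sqrt(59)/3)*72 = 24*sqrt(59)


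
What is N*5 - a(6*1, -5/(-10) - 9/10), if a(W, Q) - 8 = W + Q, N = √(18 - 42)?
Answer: -68/5 + 10*I*√6 ≈ -13.6 + 24.495*I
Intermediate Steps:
N = 2*I*√6 (N = √(-24) = 2*I*√6 ≈ 4.899*I)
a(W, Q) = 8 + Q + W (a(W, Q) = 8 + (W + Q) = 8 + (Q + W) = 8 + Q + W)
N*5 - a(6*1, -5/(-10) - 9/10) = (2*I*√6)*5 - (8 + (-5/(-10) - 9/10) + 6*1) = 10*I*√6 - (8 + (-5*(-⅒) - 9*⅒) + 6) = 10*I*√6 - (8 + (½ - 9/10) + 6) = 10*I*√6 - (8 - ⅖ + 6) = 10*I*√6 - 1*68/5 = 10*I*√6 - 68/5 = -68/5 + 10*I*√6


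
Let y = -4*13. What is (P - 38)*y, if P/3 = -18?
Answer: 4784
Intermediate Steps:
P = -54 (P = 3*(-18) = -54)
y = -52
(P - 38)*y = (-54 - 38)*(-52) = -92*(-52) = 4784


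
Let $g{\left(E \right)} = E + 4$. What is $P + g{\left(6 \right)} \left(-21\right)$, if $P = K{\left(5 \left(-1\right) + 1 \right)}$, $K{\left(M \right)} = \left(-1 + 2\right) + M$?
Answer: $-213$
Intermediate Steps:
$K{\left(M \right)} = 1 + M$
$P = -3$ ($P = 1 + \left(5 \left(-1\right) + 1\right) = 1 + \left(-5 + 1\right) = 1 - 4 = -3$)
$g{\left(E \right)} = 4 + E$
$P + g{\left(6 \right)} \left(-21\right) = -3 + \left(4 + 6\right) \left(-21\right) = -3 + 10 \left(-21\right) = -3 - 210 = -213$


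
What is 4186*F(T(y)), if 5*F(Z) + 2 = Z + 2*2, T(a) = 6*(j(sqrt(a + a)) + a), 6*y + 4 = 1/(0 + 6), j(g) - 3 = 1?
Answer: 278369/15 ≈ 18558.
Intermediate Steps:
j(g) = 4 (j(g) = 3 + 1 = 4)
y = -23/36 (y = -2/3 + 1/(6*(0 + 6)) = -2/3 + (1/6)/6 = -2/3 + (1/6)*(1/6) = -2/3 + 1/36 = -23/36 ≈ -0.63889)
T(a) = 24 + 6*a (T(a) = 6*(4 + a) = 24 + 6*a)
F(Z) = 2/5 + Z/5 (F(Z) = -2/5 + (Z + 2*2)/5 = -2/5 + (Z + 4)/5 = -2/5 + (4 + Z)/5 = -2/5 + (4/5 + Z/5) = 2/5 + Z/5)
4186*F(T(y)) = 4186*(2/5 + (24 + 6*(-23/36))/5) = 4186*(2/5 + (24 - 23/6)/5) = 4186*(2/5 + (1/5)*(121/6)) = 4186*(2/5 + 121/30) = 4186*(133/30) = 278369/15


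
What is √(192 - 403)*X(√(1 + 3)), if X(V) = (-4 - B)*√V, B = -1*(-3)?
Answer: -7*I*√422 ≈ -143.8*I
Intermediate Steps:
B = 3
X(V) = -7*√V (X(V) = (-4 - 1*3)*√V = (-4 - 3)*√V = -7*√V)
√(192 - 403)*X(√(1 + 3)) = √(192 - 403)*(-7*(1 + 3)^(¼)) = √(-211)*(-7*√2) = (I*√211)*(-7*√2) = -7*I*√422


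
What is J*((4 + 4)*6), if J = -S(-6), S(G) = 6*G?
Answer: 1728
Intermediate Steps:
J = 36 (J = -6*(-6) = -1*(-36) = 36)
J*((4 + 4)*6) = 36*((4 + 4)*6) = 36*(8*6) = 36*48 = 1728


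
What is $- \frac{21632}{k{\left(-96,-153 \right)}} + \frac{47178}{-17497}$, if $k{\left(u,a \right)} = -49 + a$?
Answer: $\frac{184482574}{1767197} \approx 104.39$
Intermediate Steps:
$- \frac{21632}{k{\left(-96,-153 \right)}} + \frac{47178}{-17497} = - \frac{21632}{-49 - 153} + \frac{47178}{-17497} = - \frac{21632}{-202} + 47178 \left(- \frac{1}{17497}\right) = \left(-21632\right) \left(- \frac{1}{202}\right) - \frac{47178}{17497} = \frac{10816}{101} - \frac{47178}{17497} = \frac{184482574}{1767197}$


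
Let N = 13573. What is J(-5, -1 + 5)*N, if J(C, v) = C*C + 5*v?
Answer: 610785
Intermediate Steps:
J(C, v) = C**2 + 5*v
J(-5, -1 + 5)*N = ((-5)**2 + 5*(-1 + 5))*13573 = (25 + 5*4)*13573 = (25 + 20)*13573 = 45*13573 = 610785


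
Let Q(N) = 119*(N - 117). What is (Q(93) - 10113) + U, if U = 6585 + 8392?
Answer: 2008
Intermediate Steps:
Q(N) = -13923 + 119*N (Q(N) = 119*(-117 + N) = -13923 + 119*N)
U = 14977
(Q(93) - 10113) + U = ((-13923 + 119*93) - 10113) + 14977 = ((-13923 + 11067) - 10113) + 14977 = (-2856 - 10113) + 14977 = -12969 + 14977 = 2008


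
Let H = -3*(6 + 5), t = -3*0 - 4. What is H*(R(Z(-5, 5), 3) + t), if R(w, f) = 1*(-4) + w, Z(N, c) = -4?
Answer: 396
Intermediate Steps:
t = -4 (t = 0 - 4 = -4)
R(w, f) = -4 + w
H = -33 (H = -3*11 = -33)
H*(R(Z(-5, 5), 3) + t) = -33*((-4 - 4) - 4) = -33*(-8 - 4) = -33*(-12) = 396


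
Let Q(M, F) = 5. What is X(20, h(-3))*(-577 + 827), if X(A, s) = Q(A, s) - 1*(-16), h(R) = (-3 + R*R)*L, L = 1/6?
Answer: 5250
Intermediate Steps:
L = 1/6 ≈ 0.16667
h(R) = -1/2 + R**2/6 (h(R) = (-3 + R*R)*(1/6) = (-3 + R**2)*(1/6) = -1/2 + R**2/6)
X(A, s) = 21 (X(A, s) = 5 - 1*(-16) = 5 + 16 = 21)
X(20, h(-3))*(-577 + 827) = 21*(-577 + 827) = 21*250 = 5250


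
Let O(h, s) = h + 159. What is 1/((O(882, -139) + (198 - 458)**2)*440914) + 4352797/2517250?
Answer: 32934108584532707/19046003025831625 ≈ 1.7292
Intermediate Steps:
O(h, s) = 159 + h
1/((O(882, -139) + (198 - 458)**2)*440914) + 4352797/2517250 = 1/(((159 + 882) + (198 - 458)**2)*440914) + 4352797/2517250 = (1/440914)/(1041 + (-260)**2) + 4352797*(1/2517250) = (1/440914)/(1041 + 67600) + 4352797/2517250 = (1/440914)/68641 + 4352797/2517250 = (1/68641)*(1/440914) + 4352797/2517250 = 1/30264777874 + 4352797/2517250 = 32934108584532707/19046003025831625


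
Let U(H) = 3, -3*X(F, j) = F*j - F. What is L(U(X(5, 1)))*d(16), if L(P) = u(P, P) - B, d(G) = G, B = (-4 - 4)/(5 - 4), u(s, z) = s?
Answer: 176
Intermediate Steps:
X(F, j) = F/3 - F*j/3 (X(F, j) = -(F*j - F)/3 = -(-F + F*j)/3 = F/3 - F*j/3)
B = -8 (B = -8/1 = -8*1 = -8)
L(P) = 8 + P (L(P) = P - 1*(-8) = P + 8 = 8 + P)
L(U(X(5, 1)))*d(16) = (8 + 3)*16 = 11*16 = 176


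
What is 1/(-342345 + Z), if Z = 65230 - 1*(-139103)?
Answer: -1/138012 ≈ -7.2457e-6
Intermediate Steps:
Z = 204333 (Z = 65230 + 139103 = 204333)
1/(-342345 + Z) = 1/(-342345 + 204333) = 1/(-138012) = -1/138012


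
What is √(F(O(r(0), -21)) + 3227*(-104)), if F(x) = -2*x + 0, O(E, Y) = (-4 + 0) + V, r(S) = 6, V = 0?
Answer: 20*I*√839 ≈ 579.31*I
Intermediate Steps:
O(E, Y) = -4 (O(E, Y) = (-4 + 0) + 0 = -4 + 0 = -4)
F(x) = -2*x
√(F(O(r(0), -21)) + 3227*(-104)) = √(-2*(-4) + 3227*(-104)) = √(8 - 335608) = √(-335600) = 20*I*√839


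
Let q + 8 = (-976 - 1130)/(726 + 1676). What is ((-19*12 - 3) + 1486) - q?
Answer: 1517916/1201 ≈ 1263.9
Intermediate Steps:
q = -10661/1201 (q = -8 + (-976 - 1130)/(726 + 1676) = -8 - 2106/2402 = -8 - 2106*1/2402 = -8 - 1053/1201 = -10661/1201 ≈ -8.8768)
((-19*12 - 3) + 1486) - q = ((-19*12 - 3) + 1486) - 1*(-10661/1201) = ((-228 - 3) + 1486) + 10661/1201 = (-231 + 1486) + 10661/1201 = 1255 + 10661/1201 = 1517916/1201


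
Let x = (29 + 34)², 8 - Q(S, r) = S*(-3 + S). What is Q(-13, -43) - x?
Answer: -4169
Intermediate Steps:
Q(S, r) = 8 - S*(-3 + S)
x = 3969 (x = 63² = 3969)
Q(-13, -43) - x = (8 - 1*(-13)² + 3*(-13)) - 1*3969 = (8 - 1*169 - 39) - 3969 = (8 - 169 - 39) - 3969 = -200 - 3969 = -4169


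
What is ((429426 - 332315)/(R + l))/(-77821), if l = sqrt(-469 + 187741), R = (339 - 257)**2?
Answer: -163243591/875970763546 + 14857983*sqrt(2)/1751941527092 ≈ -0.00017436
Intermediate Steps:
R = 6724 (R = 82**2 = 6724)
l = 306*sqrt(2) (l = sqrt(187272) = 306*sqrt(2) ≈ 432.75)
((429426 - 332315)/(R + l))/(-77821) = ((429426 - 332315)/(6724 + 306*sqrt(2)))/(-77821) = (97111/(6724 + 306*sqrt(2)))*(-1/77821) = -97111/(77821*(6724 + 306*sqrt(2)))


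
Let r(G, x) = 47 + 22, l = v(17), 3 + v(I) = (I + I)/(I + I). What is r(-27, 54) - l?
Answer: 71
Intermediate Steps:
v(I) = -2 (v(I) = -3 + (I + I)/(I + I) = -3 + (2*I)/((2*I)) = -3 + (2*I)*(1/(2*I)) = -3 + 1 = -2)
l = -2
r(G, x) = 69
r(-27, 54) - l = 69 - 1*(-2) = 69 + 2 = 71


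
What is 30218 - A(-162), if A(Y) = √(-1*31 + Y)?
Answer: 30218 - I*√193 ≈ 30218.0 - 13.892*I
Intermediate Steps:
A(Y) = √(-31 + Y)
30218 - A(-162) = 30218 - √(-31 - 162) = 30218 - √(-193) = 30218 - I*√193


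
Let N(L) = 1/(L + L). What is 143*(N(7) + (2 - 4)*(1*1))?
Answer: -3861/14 ≈ -275.79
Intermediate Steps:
N(L) = 1/(2*L)
143*(N(7) + (2 - 4)*(1*1)) = 143*((½)/7 + (2 - 4)*(1*1)) = 143*((½)*(⅐) - 2*1) = 143*(1/14 - 2) = 143*(-27/14) = -3861/14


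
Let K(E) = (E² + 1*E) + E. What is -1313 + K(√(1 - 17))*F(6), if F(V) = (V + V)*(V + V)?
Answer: -3617 + 1152*I ≈ -3617.0 + 1152.0*I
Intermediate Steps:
F(V) = 4*V² (F(V) = (2*V)*(2*V) = 4*V²)
K(E) = E² + 2*E (K(E) = (E² + E) + E = (E + E²) + E = E² + 2*E)
-1313 + K(√(1 - 17))*F(6) = -1313 + (√(1 - 17)*(2 + √(1 - 17)))*(4*6²) = -1313 + (√(-16)*(2 + √(-16)))*(4*36) = -1313 + ((4*I)*(2 + 4*I))*144 = -1313 + (4*I*(2 + 4*I))*144 = -1313 + 576*I*(2 + 4*I)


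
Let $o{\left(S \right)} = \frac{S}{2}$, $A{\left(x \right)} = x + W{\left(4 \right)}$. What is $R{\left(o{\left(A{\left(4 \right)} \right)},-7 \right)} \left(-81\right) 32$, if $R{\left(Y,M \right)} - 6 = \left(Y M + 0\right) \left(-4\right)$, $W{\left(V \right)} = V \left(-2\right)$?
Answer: $129600$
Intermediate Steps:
$W{\left(V \right)} = - 2 V$
$A{\left(x \right)} = -8 + x$ ($A{\left(x \right)} = x - 8 = -8 + x$)
$o{\left(S \right)} = \frac{S}{2}$ ($o{\left(S \right)} = S \frac{1}{2} = \frac{S}{2}$)
$R{\left(Y,M \right)} = 6 - 4 M Y$ ($R{\left(Y,M \right)} = 6 + \left(Y M + 0\right) \left(-4\right) = 6 + \left(M Y + 0\right) \left(-4\right) = 6 + M Y \left(-4\right) = 6 - 4 M Y$)
$R{\left(o{\left(A{\left(4 \right)} \right)},-7 \right)} \left(-81\right) 32 = \left(6 - - 28 \frac{-8 + 4}{2}\right) \left(-81\right) 32 = \left(6 - - 28 \cdot \frac{1}{2} \left(-4\right)\right) \left(-81\right) 32 = \left(6 - \left(-28\right) \left(-2\right)\right) \left(-81\right) 32 = \left(6 - 56\right) \left(-81\right) 32 = \left(-50\right) \left(-81\right) 32 = 4050 \cdot 32 = 129600$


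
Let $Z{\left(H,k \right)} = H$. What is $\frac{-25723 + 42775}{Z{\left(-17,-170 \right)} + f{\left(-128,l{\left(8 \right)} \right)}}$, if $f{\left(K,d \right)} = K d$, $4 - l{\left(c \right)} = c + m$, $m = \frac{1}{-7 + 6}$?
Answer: $\frac{17052}{367} \approx 46.463$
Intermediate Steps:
$m = -1$ ($m = \frac{1}{-1} = -1$)
$l{\left(c \right)} = 5 - c$ ($l{\left(c \right)} = 4 - \left(c - 1\right) = 4 - \left(-1 + c\right) = 5 - c$)
$\frac{-25723 + 42775}{Z{\left(-17,-170 \right)} + f{\left(-128,l{\left(8 \right)} \right)}} = \frac{-25723 + 42775}{-17 - 128 \left(5 - 8\right)} = \frac{17052}{-17 - 128 \left(5 - 8\right)} = \frac{17052}{-17 - -384} = \frac{17052}{-17 + 384} = \frac{17052}{367}$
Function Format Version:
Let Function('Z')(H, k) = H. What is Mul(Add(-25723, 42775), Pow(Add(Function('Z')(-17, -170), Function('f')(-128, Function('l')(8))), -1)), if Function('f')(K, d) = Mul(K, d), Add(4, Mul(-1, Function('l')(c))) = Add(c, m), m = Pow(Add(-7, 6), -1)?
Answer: Rational(17052, 367) ≈ 46.463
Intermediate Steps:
m = -1 (m = Pow(-1, -1) = -1)
Function('l')(c) = Add(5, Mul(-1, c)) (Function('l')(c) = Add(4, Mul(-1, Add(c, -1))) = Add(4, Mul(-1, Add(-1, c))) = Add(4, Add(1, Mul(-1, c))) = Add(5, Mul(-1, c)))
Mul(Add(-25723, 42775), Pow(Add(Function('Z')(-17, -170), Function('f')(-128, Function('l')(8))), -1)) = Mul(Add(-25723, 42775), Pow(Add(-17, Mul(-128, Add(5, Mul(-1, 8)))), -1)) = Mul(17052, Pow(Add(-17, Mul(-128, Add(5, -8))), -1)) = Mul(17052, Pow(Add(-17, Mul(-128, -3)), -1)) = Mul(17052, Pow(Add(-17, 384), -1)) = Mul(17052, Pow(367, -1)) = Mul(17052, Rational(1, 367)) = Rational(17052, 367)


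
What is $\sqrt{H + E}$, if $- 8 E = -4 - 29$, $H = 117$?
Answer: $\frac{\sqrt{1938}}{4} \approx 11.006$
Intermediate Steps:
$E = \frac{33}{8}$ ($E = - \frac{-4 - 29}{8} = \left(- \frac{1}{8}\right) \left(-33\right) = \frac{33}{8} \approx 4.125$)
$\sqrt{H + E} = \sqrt{117 + \frac{33}{8}} = \sqrt{\frac{969}{8}} = \frac{\sqrt{1938}}{4}$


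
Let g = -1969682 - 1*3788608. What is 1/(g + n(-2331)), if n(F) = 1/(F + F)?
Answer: -4662/26845147981 ≈ -1.7366e-7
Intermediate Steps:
n(F) = 1/(2*F)
g = -5758290 (g = -1969682 - 3788608 = -5758290)
1/(g + n(-2331)) = 1/(-5758290 + (½)/(-2331)) = 1/(-5758290 + (½)*(-1/2331)) = 1/(-5758290 - 1/4662) = 1/(-26845147981/4662) = -4662/26845147981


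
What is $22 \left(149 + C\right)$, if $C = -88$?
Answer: $1342$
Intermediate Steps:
$22 \left(149 + C\right) = 22 \left(149 - 88\right) = 22 \cdot 61 = 1342$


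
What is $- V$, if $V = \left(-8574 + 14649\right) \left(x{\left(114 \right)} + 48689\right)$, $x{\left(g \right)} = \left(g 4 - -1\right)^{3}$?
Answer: $-580118043150$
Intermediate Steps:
$x{\left(g \right)} = \left(1 + 4 g\right)^{3}$ ($x{\left(g \right)} = \left(4 g + 1\right)^{3} = \left(1 + 4 g\right)^{3}$)
$V = 580118043150$ ($V = \left(-8574 + 14649\right) \left(\left(1 + 4 \cdot 114\right)^{3} + 48689\right) = 6075 \left(\left(1 + 456\right)^{3} + 48689\right) = 6075 \left(457^{3} + 48689\right) = 6075 \left(95443993 + 48689\right) = 6075 \cdot 95492682 = 580118043150$)
$- V = \left(-1\right) 580118043150 = -580118043150$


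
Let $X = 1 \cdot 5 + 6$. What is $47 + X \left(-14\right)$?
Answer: $-107$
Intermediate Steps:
$X = 11$ ($X = 5 + 6 = 11$)
$47 + X \left(-14\right) = 47 + 11 \left(-14\right) = 47 - 154 = -107$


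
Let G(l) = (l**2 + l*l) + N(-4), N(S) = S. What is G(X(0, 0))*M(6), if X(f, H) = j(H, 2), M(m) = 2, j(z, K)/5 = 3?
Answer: 892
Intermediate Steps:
j(z, K) = 15 (j(z, K) = 5*3 = 15)
X(f, H) = 15
G(l) = -4 + 2*l**2 (G(l) = (l**2 + l*l) - 4 = (l**2 + l**2) - 4 = 2*l**2 - 4 = -4 + 2*l**2)
G(X(0, 0))*M(6) = (-4 + 2*15**2)*2 = (-4 + 2*225)*2 = (-4 + 450)*2 = 446*2 = 892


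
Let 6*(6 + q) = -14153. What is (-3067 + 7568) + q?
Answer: 12817/6 ≈ 2136.2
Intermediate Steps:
q = -14189/6 (q = -6 + (⅙)*(-14153) = -6 - 14153/6 = -14189/6 ≈ -2364.8)
(-3067 + 7568) + q = (-3067 + 7568) - 14189/6 = 4501 - 14189/6 = 12817/6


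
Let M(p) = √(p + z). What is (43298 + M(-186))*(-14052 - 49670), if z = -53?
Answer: -2759035156 - 63722*I*√239 ≈ -2.759e+9 - 9.8512e+5*I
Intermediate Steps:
M(p) = √(-53 + p) (M(p) = √(p - 53) = √(-53 + p))
(43298 + M(-186))*(-14052 - 49670) = (43298 + √(-53 - 186))*(-14052 - 49670) = (43298 + √(-239))*(-63722) = (43298 + I*√239)*(-63722) = -2759035156 - 63722*I*√239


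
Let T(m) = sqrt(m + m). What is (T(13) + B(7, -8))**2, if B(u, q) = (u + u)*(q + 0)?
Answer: (112 - sqrt(26))**2 ≈ 11428.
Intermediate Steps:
B(u, q) = 2*q*u (B(u, q) = (2*u)*q = 2*q*u)
T(m) = sqrt(2)*sqrt(m) (T(m) = sqrt(2*m) = sqrt(2)*sqrt(m))
(T(13) + B(7, -8))**2 = (sqrt(2)*sqrt(13) + 2*(-8)*7)**2 = (sqrt(26) - 112)**2 = (-112 + sqrt(26))**2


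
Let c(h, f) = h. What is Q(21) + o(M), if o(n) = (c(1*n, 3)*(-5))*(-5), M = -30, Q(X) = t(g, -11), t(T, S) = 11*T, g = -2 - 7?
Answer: -849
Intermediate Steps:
g = -9
Q(X) = -99 (Q(X) = 11*(-9) = -99)
o(n) = 25*n (o(n) = ((1*n)*(-5))*(-5) = (n*(-5))*(-5) = -5*n*(-5) = 25*n)
Q(21) + o(M) = -99 + 25*(-30) = -99 - 750 = -849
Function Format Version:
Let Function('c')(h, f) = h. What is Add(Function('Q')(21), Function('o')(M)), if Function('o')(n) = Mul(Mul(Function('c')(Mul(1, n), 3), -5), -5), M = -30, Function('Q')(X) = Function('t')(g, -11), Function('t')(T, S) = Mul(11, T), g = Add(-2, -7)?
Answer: -849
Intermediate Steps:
g = -9
Function('Q')(X) = -99 (Function('Q')(X) = Mul(11, -9) = -99)
Function('o')(n) = Mul(25, n) (Function('o')(n) = Mul(Mul(Mul(1, n), -5), -5) = Mul(Mul(n, -5), -5) = Mul(Mul(-5, n), -5) = Mul(25, n))
Add(Function('Q')(21), Function('o')(M)) = Add(-99, Mul(25, -30)) = Add(-99, -750) = -849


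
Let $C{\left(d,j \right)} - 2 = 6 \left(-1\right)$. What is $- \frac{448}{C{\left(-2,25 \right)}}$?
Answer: $112$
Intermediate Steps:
$C{\left(d,j \right)} = -4$ ($C{\left(d,j \right)} = 2 + 6 \left(-1\right) = 2 - 6 = -4$)
$- \frac{448}{C{\left(-2,25 \right)}} = - \frac{448}{-4} = \left(-448\right) \left(- \frac{1}{4}\right) = 112$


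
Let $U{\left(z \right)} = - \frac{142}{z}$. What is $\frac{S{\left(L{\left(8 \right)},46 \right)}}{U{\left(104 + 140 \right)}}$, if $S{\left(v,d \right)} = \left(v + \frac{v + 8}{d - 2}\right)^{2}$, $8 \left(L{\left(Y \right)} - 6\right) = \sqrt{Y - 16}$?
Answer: $- \frac{37591067}{549824} - \frac{381555 i \sqrt{2}}{68728} \approx -68.369 - 7.8512 i$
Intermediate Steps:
$L{\left(Y \right)} = 6 + \frac{\sqrt{-16 + Y}}{8}$ ($L{\left(Y \right)} = 6 + \frac{\sqrt{Y - 16}}{8} = 6 + \frac{\sqrt{-16 + Y}}{8}$)
$S{\left(v,d \right)} = \left(v + \frac{8 + v}{-2 + d}\right)^{2}$
$\frac{S{\left(L{\left(8 \right)},46 \right)}}{U{\left(104 + 140 \right)}} = \frac{\frac{1}{\left(-2 + 46\right)^{2}} \left(8 - \left(6 + \frac{\sqrt{-16 + 8}}{8}\right) + 46 \left(6 + \frac{\sqrt{-16 + 8}}{8}\right)\right)^{2}}{\left(-142\right) \frac{1}{104 + 140}} = \frac{\frac{1}{1936} \left(8 - \left(6 + \frac{\sqrt{-8}}{8}\right) + 46 \left(6 + \frac{\sqrt{-8}}{8}\right)\right)^{2}}{\left(-142\right) \frac{1}{244}} = \frac{\frac{1}{1936} \left(8 - \left(6 + \frac{2 i \sqrt{2}}{8}\right) + 46 \left(6 + \frac{2 i \sqrt{2}}{8}\right)\right)^{2}}{\left(-142\right) \frac{1}{244}} = \frac{\frac{1}{1936} \left(8 - \left(6 + \frac{i \sqrt{2}}{4}\right) + 46 \left(6 + \frac{i \sqrt{2}}{4}\right)\right)^{2}}{- \frac{71}{122}} = \frac{\left(8 - \left(6 + \frac{i \sqrt{2}}{4}\right) + \left(276 + \frac{23 i \sqrt{2}}{2}\right)\right)^{2}}{1936} \left(- \frac{122}{71}\right) = \frac{\left(278 + \frac{45 i \sqrt{2}}{4}\right)^{2}}{1936} \left(- \frac{122}{71}\right) = - \frac{61 \left(278 + \frac{45 i \sqrt{2}}{4}\right)^{2}}{68728}$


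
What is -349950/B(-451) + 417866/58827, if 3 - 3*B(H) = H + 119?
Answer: -12323908168/3941409 ≈ -3126.8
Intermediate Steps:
B(H) = -116/3 - H/3 (B(H) = 1 - (H + 119)/3 = 1 - (119 + H)/3 = 1 + (-119/3 - H/3) = -116/3 - H/3)
-349950/B(-451) + 417866/58827 = -349950/(-116/3 - ⅓*(-451)) + 417866/58827 = -349950/(-116/3 + 451/3) + 417866*(1/58827) = -349950/335/3 + 417866/58827 = -349950*3/335 + 417866/58827 = -209970/67 + 417866/58827 = -12323908168/3941409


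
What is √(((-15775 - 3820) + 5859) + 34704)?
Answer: 2*√5242 ≈ 144.80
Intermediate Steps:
√(((-15775 - 3820) + 5859) + 34704) = √((-19595 + 5859) + 34704) = √(-13736 + 34704) = √20968 = 2*√5242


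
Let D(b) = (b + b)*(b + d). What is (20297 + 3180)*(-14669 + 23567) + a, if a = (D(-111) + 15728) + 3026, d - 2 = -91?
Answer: 208961500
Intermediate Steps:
d = -89 (d = 2 - 91 = -89)
D(b) = 2*b*(-89 + b) (D(b) = (b + b)*(b - 89) = (2*b)*(-89 + b) = 2*b*(-89 + b))
a = 63154 (a = (2*(-111)*(-89 - 111) + 15728) + 3026 = (2*(-111)*(-200) + 15728) + 3026 = (44400 + 15728) + 3026 = 60128 + 3026 = 63154)
(20297 + 3180)*(-14669 + 23567) + a = (20297 + 3180)*(-14669 + 23567) + 63154 = 23477*8898 + 63154 = 208898346 + 63154 = 208961500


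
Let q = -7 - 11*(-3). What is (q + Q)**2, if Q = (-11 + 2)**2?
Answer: 11449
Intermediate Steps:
q = 26 (q = -7 + 33 = 26)
Q = 81 (Q = (-9)**2 = 81)
(q + Q)**2 = (26 + 81)**2 = 107**2 = 11449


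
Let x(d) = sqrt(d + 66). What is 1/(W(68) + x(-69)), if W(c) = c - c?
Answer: -I*sqrt(3)/3 ≈ -0.57735*I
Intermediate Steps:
W(c) = 0
x(d) = sqrt(66 + d)
1/(W(68) + x(-69)) = 1/(0 + sqrt(66 - 69)) = 1/(0 + sqrt(-3)) = 1/(0 + I*sqrt(3)) = 1/(I*sqrt(3)) = -I*sqrt(3)/3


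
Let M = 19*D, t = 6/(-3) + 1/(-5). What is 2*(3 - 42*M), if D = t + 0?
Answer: 17586/5 ≈ 3517.2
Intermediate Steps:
t = -11/5 (t = 6*(-1/3) + 1*(-1/5) = -2 - 1/5 = -11/5 ≈ -2.2000)
D = -11/5 (D = -11/5 + 0 = -11/5 ≈ -2.2000)
M = -209/5 (M = 19*(-11/5) = -209/5 ≈ -41.800)
2*(3 - 42*M) = 2*(3 - 42*(-209/5)) = 2*(3 + 8778/5) = 2*(8793/5) = 17586/5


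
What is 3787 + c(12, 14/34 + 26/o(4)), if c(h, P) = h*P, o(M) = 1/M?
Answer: 85679/17 ≈ 5039.9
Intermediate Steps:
c(h, P) = P*h
3787 + c(12, 14/34 + 26/o(4)) = 3787 + (14/34 + 26/(1/4))*12 = 3787 + (14*(1/34) + 26/(1/4))*12 = 3787 + (7/17 + 26*4)*12 = 3787 + (7/17 + 104)*12 = 3787 + (1775/17)*12 = 3787 + 21300/17 = 85679/17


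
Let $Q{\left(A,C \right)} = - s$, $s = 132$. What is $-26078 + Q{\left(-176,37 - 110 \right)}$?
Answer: $-26210$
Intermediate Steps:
$Q{\left(A,C \right)} = -132$ ($Q{\left(A,C \right)} = \left(-1\right) 132 = -132$)
$-26078 + Q{\left(-176,37 - 110 \right)} = -26078 - 132 = -26210$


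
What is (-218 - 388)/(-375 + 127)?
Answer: 303/124 ≈ 2.4436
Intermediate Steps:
(-218 - 388)/(-375 + 127) = -606/(-248) = -606*(-1/248) = 303/124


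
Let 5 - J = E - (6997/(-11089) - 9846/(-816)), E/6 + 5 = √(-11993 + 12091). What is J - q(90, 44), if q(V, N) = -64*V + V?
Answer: 8620978777/1508104 - 42*√2 ≈ 5657.0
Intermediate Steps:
q(V, N) = -63*V
E = -30 + 42*√2 (E = -30 + 6*√(-11993 + 12091) = -30 + 6*√98 = -30 + 6*(7*√2) = -30 + 42*√2 ≈ 29.397)
J = 70029097/1508104 - 42*√2 (J = 5 - ((-30 + 42*√2) - (6997/(-11089) - 9846/(-816))) = 5 - ((-30 + 42*√2) - (6997*(-1/11089) - 9846*(-1/816))) = 5 - ((-30 + 42*√2) - (-6997/11089 + 1641/136)) = 5 - ((-30 + 42*√2) - 1*17245457/1508104) = 5 - ((-30 + 42*√2) - 17245457/1508104) = 5 - (-62488577/1508104 + 42*√2) = 5 + (62488577/1508104 - 42*√2) = 70029097/1508104 - 42*√2 ≈ -12.962)
J - q(90, 44) = (70029097/1508104 - 42*√2) - (-63)*90 = (70029097/1508104 - 42*√2) - 1*(-5670) = (70029097/1508104 - 42*√2) + 5670 = 8620978777/1508104 - 42*√2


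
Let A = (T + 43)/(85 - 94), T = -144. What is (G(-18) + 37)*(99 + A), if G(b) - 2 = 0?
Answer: 12896/3 ≈ 4298.7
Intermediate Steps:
G(b) = 2 (G(b) = 2 + 0 = 2)
A = 101/9 (A = (-144 + 43)/(85 - 94) = -101/(-9) = -101*(-⅑) = 101/9 ≈ 11.222)
(G(-18) + 37)*(99 + A) = (2 + 37)*(99 + 101/9) = 39*(992/9) = 12896/3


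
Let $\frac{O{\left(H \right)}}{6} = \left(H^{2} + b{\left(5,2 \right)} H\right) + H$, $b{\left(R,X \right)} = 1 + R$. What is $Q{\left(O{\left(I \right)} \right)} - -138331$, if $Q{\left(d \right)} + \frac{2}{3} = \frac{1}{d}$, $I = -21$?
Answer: $\frac{244014709}{1764} \approx 1.3833 \cdot 10^{5}$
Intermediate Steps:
$O{\left(H \right)} = 6 H^{2} + 42 H$ ($O{\left(H \right)} = 6 \left(\left(H^{2} + \left(1 + 5\right) H\right) + H\right) = 6 \left(\left(H^{2} + 6 H\right) + H\right) = 6 \left(H^{2} + 7 H\right) = 6 H^{2} + 42 H$)
$Q{\left(d \right)} = - \frac{2}{3} + \frac{1}{d}$
$Q{\left(O{\left(I \right)} \right)} - -138331 = \left(- \frac{2}{3} + \frac{1}{6 \left(-21\right) \left(7 - 21\right)}\right) - -138331 = \left(- \frac{2}{3} + \frac{1}{6 \left(-21\right) \left(-14\right)}\right) + 138331 = \left(- \frac{2}{3} + \frac{1}{1764}\right) + 138331 = - \frac{1175}{1764} + 138331 = \frac{244014709}{1764}$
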